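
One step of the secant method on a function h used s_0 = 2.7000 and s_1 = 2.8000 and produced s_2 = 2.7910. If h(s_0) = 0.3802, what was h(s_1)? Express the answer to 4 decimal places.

-0.0376

The secant line through (2.7000, 0.3802) and (2.8000, h(s_1)) crosses zero at s_2 = 2.7910.
So (2.7000, 0.3802), (2.8000, h(s_1)), (2.7910, 0) are collinear:
h(s_1) = 0.3802 · (2.8000 − 2.7910) / (2.7000 − 2.7910) = 0.3802 · (0.009000)/(-0.091000) = -0.037602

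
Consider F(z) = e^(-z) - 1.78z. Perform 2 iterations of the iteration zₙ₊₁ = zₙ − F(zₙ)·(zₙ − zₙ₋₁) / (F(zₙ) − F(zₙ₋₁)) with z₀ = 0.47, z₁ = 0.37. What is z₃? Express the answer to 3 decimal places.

F(0.47) = -0.21160, F(0.37) = 0.03213
z₂ = 0.37000 − 0.03213·(0.37000 − 0.47000) / (0.03213 − (-0.21160)) = 0.37000 − (-0.00321)/(0.24373) = 0.38318
F(0.38318) = -0.00038
z₃ = 0.38318 − (-0.00038)·(0.38318 − 0.37000) / (-0.00038 − 0.03213) = 0.38318 − (-0.00001)/(-0.03252) = 0.38303

0.383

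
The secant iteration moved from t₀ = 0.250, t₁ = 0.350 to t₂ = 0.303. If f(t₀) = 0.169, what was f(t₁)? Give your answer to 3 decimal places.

-0.150

The secant line through (0.250, 0.169) and (0.350, f(t₁)) crosses zero at t₂ = 0.303.
So (0.250, 0.169), (0.350, f(t₁)), (0.303, 0) are collinear:
f(t₁) = 0.169 · (0.350 − 0.303) / (0.250 − 0.303) = 0.169 · (0.04700)/(-0.05300) = -0.14987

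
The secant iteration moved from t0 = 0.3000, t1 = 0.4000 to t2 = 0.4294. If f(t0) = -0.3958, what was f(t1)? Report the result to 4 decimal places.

The secant line through (0.3000, -0.3958) and (0.4000, f(t1)) crosses zero at t2 = 0.4294.
So (0.3000, -0.3958), (0.4000, f(t1)), (0.4294, 0) are collinear:
f(t1) = -0.3958 · (0.4000 − 0.4294) / (0.3000 − 0.4294) = -0.3958 · (-0.029400)/(-0.129400) = -0.089927

-0.0899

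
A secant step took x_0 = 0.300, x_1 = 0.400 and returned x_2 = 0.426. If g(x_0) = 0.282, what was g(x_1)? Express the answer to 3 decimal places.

The secant line through (0.300, 0.282) and (0.400, g(x_1)) crosses zero at x_2 = 0.426.
So (0.300, 0.282), (0.400, g(x_1)), (0.426, 0) are collinear:
g(x_1) = 0.282 · (0.400 − 0.426) / (0.300 − 0.426) = 0.282 · (-0.02600)/(-0.12600) = 0.05819

0.058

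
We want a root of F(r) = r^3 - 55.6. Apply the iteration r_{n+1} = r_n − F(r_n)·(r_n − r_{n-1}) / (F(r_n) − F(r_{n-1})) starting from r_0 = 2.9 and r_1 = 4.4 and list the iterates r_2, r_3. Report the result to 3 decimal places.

3.670, 3.796

F(2.9) = -31.21100, F(4.4) = 29.58400
r_2 = 4.40000 − 29.58400·(4.40000 − 2.90000) / (29.58400 − (-31.21100)) = 4.40000 − (44.37600)/(60.79500) = 3.67007
F(3.67007) = -6.16625
r_3 = 3.67007 − (-6.16625)·(3.67007 − 4.40000) / (-6.16625 − 29.58400) = 3.67007 − (4.50092)/(-35.75025) = 3.79597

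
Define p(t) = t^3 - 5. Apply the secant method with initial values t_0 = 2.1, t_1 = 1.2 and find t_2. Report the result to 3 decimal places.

p(2.1) = 4.26100, p(1.2) = -3.27200
t_2 = 1.20000 − (-3.27200)·(1.20000 − 2.10000) / (-3.27200 − 4.26100) = 1.20000 − (2.94480)/(-7.53300) = 1.59092

1.591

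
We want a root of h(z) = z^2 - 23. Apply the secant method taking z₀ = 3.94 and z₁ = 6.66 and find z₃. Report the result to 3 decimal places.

4.771

h(3.94) = -7.47640, h(6.66) = 21.35560
z₂ = 6.66000 − 21.35560·(6.66000 − 3.94000) / (21.35560 − (-7.47640)) = 6.66000 − (58.08723)/(28.83200) = 4.64532
h(4.64532) = -1.42100
z₃ = 4.64532 − (-1.42100)·(4.64532 − 6.66000) / (-1.42100 − 21.35560) = 4.64532 − (2.86285)/(-22.77660) = 4.77101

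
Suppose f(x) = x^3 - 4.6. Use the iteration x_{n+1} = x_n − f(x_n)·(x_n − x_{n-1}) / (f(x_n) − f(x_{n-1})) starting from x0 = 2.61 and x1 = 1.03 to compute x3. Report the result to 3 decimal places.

f(2.61) = 13.17958, f(1.03) = -3.50727
x2 = 1.03000 − (-3.50727)·(1.03000 − 2.61000) / (-3.50727 − 13.17958) = 1.03000 − (5.54149)/(-16.68685) = 1.36209
f(1.36209) = -2.07294
x3 = 1.36209 − (-2.07294)·(1.36209 − 1.03000) / (-2.07294 − (-3.50727)) = 1.36209 − (-0.68840)/(1.43433) = 1.84203

1.842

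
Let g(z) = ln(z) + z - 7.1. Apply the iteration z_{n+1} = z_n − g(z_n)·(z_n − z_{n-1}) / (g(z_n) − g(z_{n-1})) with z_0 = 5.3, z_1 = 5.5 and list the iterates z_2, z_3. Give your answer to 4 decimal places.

g(5.3) = -0.132293, g(5.5) = 0.104748
z_2 = 5.500000 − 0.104748·(5.500000 − 5.300000) / (0.104748 − (-0.132293)) = 5.500000 − (0.020950)/(0.237041) = 5.411620
g(5.411620) = 0.000169
z_3 = 5.411620 − 0.000169·(5.411620 − 5.500000) / (0.000169 − 0.104748) = 5.411620 − (-0.000015)/(-0.104579) = 5.411478

5.4116, 5.4115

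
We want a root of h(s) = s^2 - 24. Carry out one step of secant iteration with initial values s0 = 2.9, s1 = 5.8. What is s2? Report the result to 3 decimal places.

4.692

h(2.9) = -15.59000, h(5.8) = 9.64000
s2 = 5.80000 − 9.64000·(5.80000 − 2.90000) / (9.64000 − (-15.59000)) = 5.80000 − (27.95600)/(25.23000) = 4.69195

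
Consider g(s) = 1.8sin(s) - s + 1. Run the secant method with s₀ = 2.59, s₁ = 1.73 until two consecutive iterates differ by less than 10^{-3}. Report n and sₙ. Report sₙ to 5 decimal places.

g(2.59) = -0.6467202, g(1.73) = 1.0472369
s₂ = 1.7300000 − 1.0472369·(-0.8600000)/(1.6939571) = 2.2616686;  |Δ| = 0.5316686
g(2.2616686) = 0.1255743
s₃ = 2.2616686 − 0.1255743·(0.5316686)/(-0.9216626) = 2.3341072;  |Δ| = 0.0724386
g(2.3341072) = -0.0335151
s₄ = 2.3341072 − (-0.0335151)·(0.0724386)/(-0.1590894) = 2.3188466;  |Δ| = 0.0152605
g(2.3188466) = 0.0005830
s₅ = 2.3188466 − 0.0005830·(-0.0152605)/(0.0340981) = 2.3191076;  |Δ| = 0.0002609
|s₅ − s₄| = 0.0002609 < 10^{-3}

n = 5, sₙ = 2.31911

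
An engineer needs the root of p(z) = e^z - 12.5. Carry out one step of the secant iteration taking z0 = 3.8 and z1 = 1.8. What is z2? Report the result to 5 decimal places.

2.13377

p(3.8) = 32.2011845, p(1.8) = -6.4503525
z2 = 1.8000000 − (-6.4503525)·(1.8000000 − 3.8000000) / (-6.4503525 − 32.2011845) = 1.8000000 − (12.9007051)/(-38.6515370) = 2.1337695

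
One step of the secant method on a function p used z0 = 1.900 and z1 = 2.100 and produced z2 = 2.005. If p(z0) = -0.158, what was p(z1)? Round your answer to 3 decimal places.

0.143

The secant line through (1.900, -0.158) and (2.100, p(z1)) crosses zero at z2 = 2.005.
So (1.900, -0.158), (2.100, p(z1)), (2.005, 0) are collinear:
p(z1) = -0.158 · (2.100 − 2.005) / (1.900 − 2.005) = -0.158 · (0.09500)/(-0.10500) = 0.14295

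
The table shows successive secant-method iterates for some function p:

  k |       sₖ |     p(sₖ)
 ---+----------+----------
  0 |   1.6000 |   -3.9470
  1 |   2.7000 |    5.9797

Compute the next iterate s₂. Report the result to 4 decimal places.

s₂ = 2.7000 − 5.9797·(2.7000 − 1.6000) / (5.9797 − (-3.9470))
   = 2.7000 − (6.577670)/(9.926700) = 2.037376

2.0374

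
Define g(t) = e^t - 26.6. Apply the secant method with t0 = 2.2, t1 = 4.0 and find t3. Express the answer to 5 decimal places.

3.15243

g(2.2) = -17.5749865, g(4.0) = 27.9981500
t2 = 4.0000000 − 27.9981500·(4.0000000 − 2.2000000) / (27.9981500 − (-17.5749865)) = 4.0000000 − (50.3966701)/(45.5731365) = 2.8941584
g(2.8941584) = -8.5317112
t3 = 2.8941584 − (-8.5317112)·(2.8941584 − 4.0000000) / (-8.5317112 − 27.9981500) = 2.8941584 − (9.4347211)/(-36.5298612) = 3.1524326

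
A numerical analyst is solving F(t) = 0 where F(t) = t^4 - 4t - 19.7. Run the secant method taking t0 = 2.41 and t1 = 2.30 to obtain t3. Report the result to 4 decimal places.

F(2.41) = 4.394026, F(2.30) = -0.915900
t2 = 2.300000 − (-0.915900)·(2.300000 − 2.410000) / (-0.915900 − 4.394026) = 2.300000 − (0.100749)/(-5.309926) = 2.318974
F(2.318974) = -0.056893
t3 = 2.318974 − (-0.056893)·(2.318974 − 2.300000) / (-0.056893 − (-0.915900)) = 2.318974 − (-0.001079)/(0.859007) = 2.320230

2.3202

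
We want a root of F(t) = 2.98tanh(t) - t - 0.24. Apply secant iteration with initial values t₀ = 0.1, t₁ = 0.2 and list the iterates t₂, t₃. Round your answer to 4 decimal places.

0.1225, 0.1221

F(0.1) = -0.042989, F(0.2) = 0.148178
t₂ = 0.200000 − 0.148178·(0.200000 − 0.100000) / (0.148178 − (-0.042989)) = 0.200000 − (0.014818)/(0.191168) = 0.122488
F(0.122488) = 0.000711
t₃ = 0.122488 − 0.000711·(0.122488 − 0.200000) / (0.000711 − 0.148178) = 0.122488 − (-0.000055)/(-0.147467) = 0.122114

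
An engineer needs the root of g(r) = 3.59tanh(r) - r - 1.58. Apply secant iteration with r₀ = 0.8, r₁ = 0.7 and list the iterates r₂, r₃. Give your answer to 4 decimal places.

g(0.8) = 0.003892, g(0.7) = -0.110320
r₂ = 0.700000 − (-0.110320)·(0.700000 − 0.800000) / (-0.110320 − 0.003892) = 0.700000 − (0.011032)/(-0.114212) = 0.796592
g(0.796592) = 0.000445
r₃ = 0.796592 − 0.000445·(0.796592 − 0.700000) / (0.000445 − (-0.110320)) = 0.796592 − (0.000043)/(0.110765) = 0.796204

0.7966, 0.7962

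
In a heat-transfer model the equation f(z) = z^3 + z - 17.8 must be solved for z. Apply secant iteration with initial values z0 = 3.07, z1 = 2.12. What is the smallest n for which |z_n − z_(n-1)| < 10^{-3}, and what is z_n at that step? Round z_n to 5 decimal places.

f(3.07) = 14.2044430, f(2.12) = -6.1518720
z2 = 2.1200000 − (-6.1518720)·(-0.9500000)/(-20.3563150) = 2.4070990;  |Δ| = 0.2870990
f(2.4070990) = -1.4458664
z3 = 2.4070990 − (-1.4458664)·(0.2870990)/(4.7060056) = 2.4953069;  |Δ| = 0.0882079
f(2.4953069) = 0.2324770
z4 = 2.4953069 − 0.2324770·(0.0882079)/(1.6783434) = 2.4830887;  |Δ| = 0.0122182
f(2.4830887) = -0.0068571
z5 = 2.4830887 − (-0.0068571)·(-0.0122182)/(-0.2393341) = 2.4834388;  |Δ| = 0.0003501
|z5 − z4| = 0.0003501 < 10^{-3}

n = 5, z_n = 2.48344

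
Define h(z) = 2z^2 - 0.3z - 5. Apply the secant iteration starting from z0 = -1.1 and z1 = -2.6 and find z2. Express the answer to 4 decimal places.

-1.3922

h(-1.1) = -2.250000, h(-2.6) = 9.300000
z2 = -2.600000 − 9.300000·(-2.600000 − (-1.100000)) / (9.300000 − (-2.250000)) = -2.600000 − (-13.950000)/(11.550000) = -1.392208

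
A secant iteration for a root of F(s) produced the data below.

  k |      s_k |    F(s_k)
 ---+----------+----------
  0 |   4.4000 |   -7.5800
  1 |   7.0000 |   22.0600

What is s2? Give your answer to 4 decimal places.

5.0649

s2 = 7.0000 − 22.0600·(7.0000 − 4.4000) / (22.0600 − (-7.5800))
   = 7.0000 − (57.356000)/(29.640000) = 5.064912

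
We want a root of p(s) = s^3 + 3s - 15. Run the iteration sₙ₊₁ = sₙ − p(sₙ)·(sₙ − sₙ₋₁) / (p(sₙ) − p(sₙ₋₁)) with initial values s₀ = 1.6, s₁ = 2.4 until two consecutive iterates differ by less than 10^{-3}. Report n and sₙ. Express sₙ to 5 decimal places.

n = 5, sₙ = 2.06496

p(1.6) = -6.1040000, p(2.4) = 6.0240000
s₂ = 2.4000000 − 6.0240000·(0.8000000)/(12.1280000) = 2.0026385;  |Δ| = 0.3973615
p(2.0026385) = -0.9603804
s₃ = 2.0026385 − (-0.9603804)·(-0.3973615)/(-6.9843804) = 2.0572773;  |Δ| = 0.0546388
p(2.0572773) = -0.1209681
s₄ = 2.0572773 − (-0.1209681)·(0.0546388)/(0.8394123) = 2.0651513;  |Δ| = 0.0078740
p(2.0651513) = 0.0030149
s₅ = 2.0651513 − 0.0030149·(0.0078740)/(0.1239830) = 2.0649599;  |Δ| = 0.0001915
|s₅ − s₄| = 0.0001915 < 10^{-3}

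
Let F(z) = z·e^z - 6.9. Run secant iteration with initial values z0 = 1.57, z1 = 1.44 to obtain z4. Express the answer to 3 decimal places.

F(1.57) = 0.64644, F(1.44) = -0.82220
z2 = 1.44000 − (-0.82220)·(1.44000 − 1.57000) / (-0.82220 − 0.64644) = 1.44000 − (0.10689)/(-1.46864) = 1.51278
F(1.51278) = -0.03300
z3 = 1.51278 − (-0.03300)·(1.51278 − 1.44000) / (-0.03300 − (-0.82220)) = 1.51278 − (-0.00240)/(0.78920) = 1.51582
F(1.51582) = 0.00179
z4 = 1.51582 − 0.00179·(1.51582 − 1.51278) / (0.00179 − (-0.03300)) = 1.51582 − (0.00001)/(0.03479) = 1.51567

1.516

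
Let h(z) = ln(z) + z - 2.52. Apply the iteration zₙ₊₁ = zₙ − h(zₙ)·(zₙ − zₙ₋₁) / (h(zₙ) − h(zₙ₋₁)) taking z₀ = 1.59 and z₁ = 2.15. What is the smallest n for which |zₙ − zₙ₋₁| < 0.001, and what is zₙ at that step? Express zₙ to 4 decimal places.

n = 4, zₙ = 1.8857

h(1.59) = -0.466266, h(2.15) = 0.395468
z₂ = 2.150000 − 0.395468·(0.560000)/(0.861734) = 1.893004;  |Δ| = 0.256996
h(1.893004) = 0.011169
z₃ = 1.893004 − 0.011169·(-0.256996)/(-0.384299) = 1.885535;  |Δ| = 0.007469
h(1.885535) = -0.000254
z₄ = 1.885535 − (-0.000254)·(-0.007469)/(-0.011423) = 1.885701;  |Δ| = 0.000166
|z₄ − z₃| = 0.000166 < 0.001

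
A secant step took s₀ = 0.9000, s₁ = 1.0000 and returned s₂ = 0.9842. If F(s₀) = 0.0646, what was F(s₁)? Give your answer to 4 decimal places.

-0.0121

The secant line through (0.9000, 0.0646) and (1.0000, F(s₁)) crosses zero at s₂ = 0.9842.
So (0.9000, 0.0646), (1.0000, F(s₁)), (0.9842, 0) are collinear:
F(s₁) = 0.0646 · (1.0000 − 0.9842) / (0.9000 − 0.9842) = 0.0646 · (0.015800)/(-0.084200) = -0.012122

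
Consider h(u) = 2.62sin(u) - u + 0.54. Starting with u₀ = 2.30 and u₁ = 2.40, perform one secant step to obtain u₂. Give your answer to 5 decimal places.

h(2.30) = 0.1937477, h(2.40) = -0.0902865
u₂ = 2.4000000 − (-0.0902865)·(2.4000000 − 2.3000000) / (-0.0902865 − 0.1937477) = 2.4000000 − (-0.0090286)/(-0.2840341) = 2.3682128

2.36821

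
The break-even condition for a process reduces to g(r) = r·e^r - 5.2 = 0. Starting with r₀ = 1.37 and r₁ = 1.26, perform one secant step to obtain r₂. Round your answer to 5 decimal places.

g(1.37) = 0.1914305, g(1.26) = -0.7579689
r₂ = 1.2600000 − (-0.7579689)·(1.2600000 − 1.3700000) / (-0.7579689 − 0.1914305) = 1.2600000 − (0.0833766)/(-0.9493994) = 1.3478203

1.34782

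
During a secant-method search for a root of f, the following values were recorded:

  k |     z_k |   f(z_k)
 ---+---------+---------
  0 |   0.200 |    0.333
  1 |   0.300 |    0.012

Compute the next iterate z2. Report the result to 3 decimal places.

z2 = 0.300 − 0.012·(0.300 − 0.200) / (0.012 − 0.333)
   = 0.300 − (0.00120)/(-0.32100) = 0.30374

0.304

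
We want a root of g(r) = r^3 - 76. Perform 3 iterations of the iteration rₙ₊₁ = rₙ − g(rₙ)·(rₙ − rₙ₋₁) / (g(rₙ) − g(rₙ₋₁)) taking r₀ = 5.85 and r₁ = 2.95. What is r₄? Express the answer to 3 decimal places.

g(5.85) = 124.20162, g(2.95) = -50.32762
r₂ = 2.95000 − (-50.32762)·(2.95000 − 5.85000) / (-50.32762 − 124.20162) = 2.95000 − (145.95011)/(-174.52925) = 3.78625
g(3.78625) = -21.72149
r₃ = 3.78625 − (-21.72149)·(3.78625 − 2.95000) / (-21.72149 − (-50.32762)) = 3.78625 − (-18.16460)/(28.60613) = 4.42124
g(4.42124) = 10.42357
r₄ = 4.42124 − 10.42357·(4.42124 − 3.78625) / (10.42357 − (-21.72149)) = 4.42124 − (6.61886)/(32.14506) = 4.21533

4.215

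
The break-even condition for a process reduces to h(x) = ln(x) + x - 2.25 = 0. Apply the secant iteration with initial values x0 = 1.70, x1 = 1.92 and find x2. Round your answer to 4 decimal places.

1.7125

h(1.70) = -0.019372, h(1.92) = 0.322325
x2 = 1.920000 − 0.322325·(1.920000 − 1.700000) / (0.322325 − (-0.019372)) = 1.920000 − (0.070912)/(0.341697) = 1.712472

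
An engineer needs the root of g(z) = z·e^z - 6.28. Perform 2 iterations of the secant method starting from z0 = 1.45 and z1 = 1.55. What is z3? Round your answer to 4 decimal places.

1.4593

g(1.45) = -0.098484, g(1.55) = 1.022779
z2 = 1.550000 − 1.022779·(1.550000 − 1.450000) / (1.022779 − (-0.098484)) = 1.550000 − (0.102278)/(1.121263) = 1.458783
g(1.458783) = -0.006176
z3 = 1.458783 − (-0.006176)·(1.458783 − 1.550000) / (-0.006176 − 1.022779) = 1.458783 − (0.000563)/(-1.028955) = 1.459331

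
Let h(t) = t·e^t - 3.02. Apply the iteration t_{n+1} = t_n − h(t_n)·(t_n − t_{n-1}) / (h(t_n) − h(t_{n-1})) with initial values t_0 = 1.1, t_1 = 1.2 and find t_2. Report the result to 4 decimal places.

1.0581

h(1.1) = 0.284583, h(1.2) = 0.964140
t_2 = 1.200000 − 0.964140·(1.200000 − 1.100000) / (0.964140 − 0.284583) = 1.200000 − (0.096414)/(0.679558) = 1.058122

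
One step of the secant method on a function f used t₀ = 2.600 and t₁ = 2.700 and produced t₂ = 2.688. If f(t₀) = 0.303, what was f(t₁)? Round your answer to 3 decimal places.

-0.041

The secant line through (2.600, 0.303) and (2.700, f(t₁)) crosses zero at t₂ = 2.688.
So (2.600, 0.303), (2.700, f(t₁)), (2.688, 0) are collinear:
f(t₁) = 0.303 · (2.700 − 2.688) / (2.600 − 2.688) = 0.303 · (0.01200)/(-0.08800) = -0.04132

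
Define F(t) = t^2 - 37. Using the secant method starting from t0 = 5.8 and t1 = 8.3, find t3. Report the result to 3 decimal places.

6.076

F(5.8) = -3.36000, F(8.3) = 31.89000
t2 = 8.30000 − 31.89000·(8.30000 − 5.80000) / (31.89000 − (-3.36000)) = 8.30000 − (79.72500)/(35.25000) = 6.03830
F(6.03830) = -0.53896
t3 = 6.03830 − (-0.53896)·(6.03830 − 8.30000) / (-0.53896 − 31.89000) = 6.03830 − (1.21896)/(-32.42896) = 6.07589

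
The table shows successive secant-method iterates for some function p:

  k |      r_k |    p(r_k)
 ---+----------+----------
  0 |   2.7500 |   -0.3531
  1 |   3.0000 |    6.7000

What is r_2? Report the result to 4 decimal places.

r_2 = 3.0000 − 6.7000·(3.0000 − 2.7500) / (6.7000 − (-0.3531))
   = 3.0000 − (1.675000)/(7.053100) = 2.762516

2.7625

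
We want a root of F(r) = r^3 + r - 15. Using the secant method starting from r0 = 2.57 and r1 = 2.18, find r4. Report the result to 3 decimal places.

F(2.57) = 4.54459, F(2.18) = -2.45977
r2 = 2.18000 − (-2.45977)·(2.18000 − 2.57000) / (-2.45977 − 4.54459) = 2.18000 − (0.95931)/(-7.00436) = 2.31696
F(2.31696) = -0.24491
r3 = 2.31696 − (-0.24491)·(2.31696 − 2.18000) / (-0.24491 − (-2.45977)) = 2.31696 − (-0.03354)/(2.21485) = 2.33210
F(2.33210) = 0.01573
r4 = 2.33210 − 0.01573·(2.33210 − 2.31696) / (0.01573 − (-0.24491)) = 2.33210 − (0.00024)/(0.26065) = 2.33119

2.331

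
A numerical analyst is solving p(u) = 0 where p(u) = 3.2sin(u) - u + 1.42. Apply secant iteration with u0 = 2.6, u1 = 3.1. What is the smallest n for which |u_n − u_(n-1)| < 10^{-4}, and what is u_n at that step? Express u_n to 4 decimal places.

n = 5, u_n = 2.7224

p(2.6) = 0.469604, p(3.1) = -1.546942
u2 = 3.100000 − (-1.546942)·(0.500000)/(-2.016546) = 2.716438;  |Δ| = 0.383562
p(2.716438) = 0.023440
u3 = 2.716438 − 0.023440·(-0.383562)/(1.570382) = 2.722163;  |Δ| = 0.005725
p(2.722163) = 0.001004
u4 = 2.722163 − 0.001004·(0.005725)/(-0.022436) = 2.722419;  |Δ| = 0.000256
p(2.722419) = -0.000001
u5 = 2.722419 − (-0.000001)·(0.000256)/(-0.001005) = 2.722419;  |Δ| = 0.000000
|u5 − u4| = 0.000000 < 10^{-4}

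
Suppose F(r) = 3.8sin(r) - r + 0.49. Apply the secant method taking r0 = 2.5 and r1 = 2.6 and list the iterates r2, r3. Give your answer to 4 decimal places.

2.5636, 2.5642

F(2.5) = 0.264194, F(2.6) = -0.151095
r2 = 2.600000 − (-0.151095)·(2.600000 − 2.500000) / (-0.151095 − 0.264194) = 2.600000 − (-0.015109)/(-0.415289) = 2.563617
F(2.563617) = 0.002435
r3 = 2.563617 − 0.002435·(2.563617 − 2.600000) / (0.002435 − (-0.151095)) = 2.563617 − (-0.000089)/(0.153530) = 2.564194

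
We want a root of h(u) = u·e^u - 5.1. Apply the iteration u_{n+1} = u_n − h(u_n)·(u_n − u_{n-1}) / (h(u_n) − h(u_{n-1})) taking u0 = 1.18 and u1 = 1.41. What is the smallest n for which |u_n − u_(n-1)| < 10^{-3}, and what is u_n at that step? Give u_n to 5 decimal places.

n = 4, u_n = 1.33804

h(1.18) = -1.2598384, h(1.41) = 0.6752971
u2 = 1.4100000 − 0.6752971·(0.2300000)/(1.9351356) = 1.3297377;  |Δ| = 0.0802623
h(1.3297377) = -0.0735223
u3 = 1.3297377 − (-0.0735223)·(-0.0802623)/(-0.7488194) = 1.3376182;  |Δ| = 0.0078805
h(1.3376182) = -0.0037303
u4 = 1.3376182 − (-0.0037303)·(0.0078805)/(0.0697919) = 1.3380394;  |Δ| = 0.0004212
|u4 − u3| = 0.0004212 < 10^{-3}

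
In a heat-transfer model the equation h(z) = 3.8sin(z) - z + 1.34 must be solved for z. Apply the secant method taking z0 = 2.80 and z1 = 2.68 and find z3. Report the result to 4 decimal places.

h(2.80) = -0.187045, h(2.68) = 0.352424
z2 = 2.680000 − 0.352424·(2.680000 − 2.800000) / (0.352424 − (-0.187045)) = 2.680000 − (-0.042291)/(0.539469) = 2.758394
h(2.758394) = 0.002387
z3 = 2.758394 − 0.002387·(2.758394 − 2.680000) / (0.002387 − 0.352424) = 2.758394 − (0.000187)/(-0.350037) = 2.758928

2.7589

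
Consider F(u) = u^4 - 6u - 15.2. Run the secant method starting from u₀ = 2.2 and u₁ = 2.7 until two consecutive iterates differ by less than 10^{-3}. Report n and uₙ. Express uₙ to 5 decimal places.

F(2.2) = -4.9744000, F(2.7) = 21.7441000
u₂ = 2.7000000 − 21.7441000·(0.5000000)/(26.7185000) = 2.2930891;  |Δ| = 0.4069109
F(2.2930891) = -1.3092632
u₃ = 2.2930891 − (-1.3092632)·(-0.4069109)/(-23.0533632) = 2.3161986;  |Δ| = 0.0231096
F(2.3161986) = -0.3163690
u₄ = 2.3161986 − (-0.3163690)·(0.0231096)/(0.9928942) = 2.3235621;  |Δ| = 0.0073635
F(2.3235621) = 0.0071901
u₅ = 2.3235621 − 0.0071901·(0.0073635)/(0.3235590) = 2.3233985;  |Δ| = 0.0001636
|u₅ − u₄| = 0.0001636 < 10^{-3}

n = 5, uₙ = 2.32340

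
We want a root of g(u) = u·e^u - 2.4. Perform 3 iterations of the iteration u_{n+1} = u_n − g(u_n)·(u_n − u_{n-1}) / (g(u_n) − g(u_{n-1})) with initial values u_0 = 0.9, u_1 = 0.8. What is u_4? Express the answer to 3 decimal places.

0.939

g(0.9) = -0.18636, g(0.8) = -0.61957
u_2 = 0.80000 − (-0.61957)·(0.80000 − 0.90000) / (-0.61957 − (-0.18636)) = 0.80000 − (0.06196)/(-0.43321) = 0.94302
g(0.94302) = 0.02140
u_3 = 0.94302 − 0.02140·(0.94302 − 0.80000) / (0.02140 − (-0.61957)) = 0.94302 − (0.00306)/(0.64097) = 0.93824
g(0.93824) = -0.00234
u_4 = 0.93824 − (-0.00234)·(0.93824 − 0.94302) / (-0.00234 − 0.02140) = 0.93824 − (0.00001)/(-0.02374) = 0.93871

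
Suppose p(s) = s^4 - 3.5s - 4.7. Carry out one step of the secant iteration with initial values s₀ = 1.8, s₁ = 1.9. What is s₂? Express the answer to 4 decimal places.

1.8230

p(1.8) = -0.502400, p(1.9) = 1.682100
s₂ = 1.900000 − 1.682100·(1.900000 − 1.800000) / (1.682100 − (-0.502400)) = 1.900000 − (0.168210)/(2.184500) = 1.822998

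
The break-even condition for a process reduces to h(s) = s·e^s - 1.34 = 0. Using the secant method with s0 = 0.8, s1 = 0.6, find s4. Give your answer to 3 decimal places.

0.679

h(0.8) = 0.44043, h(0.6) = -0.24673
s2 = 0.60000 − (-0.24673)·(0.60000 − 0.80000) / (-0.24673 − 0.44043) = 0.60000 − (0.04935)/(-0.68716) = 0.67181
h(0.67181) = -0.02474
s3 = 0.67181 − (-0.02474)·(0.67181 − 0.60000) / (-0.02474 − (-0.24673)) = 0.67181 − (-0.00178)/(0.22199) = 0.67981
h(0.67981) = 0.00162
s4 = 0.67981 − 0.00162·(0.67981 − 0.67181) / (0.00162 − (-0.02474)) = 0.67981 − (0.00001)/(0.02637) = 0.67932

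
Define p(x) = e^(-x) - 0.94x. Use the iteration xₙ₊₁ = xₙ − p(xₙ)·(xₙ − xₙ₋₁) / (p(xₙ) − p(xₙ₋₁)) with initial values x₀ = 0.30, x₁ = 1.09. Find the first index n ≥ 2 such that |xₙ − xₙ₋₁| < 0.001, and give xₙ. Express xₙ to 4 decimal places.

n = 5, xₙ = 0.5898

p(0.30) = 0.458818, p(1.09) = -0.688384
x₂ = 1.090000 − (-0.688384)·(0.790000)/(-1.147202) = 0.615957;  |Δ| = 0.474043
p(0.615957) = -0.038876
x₃ = 0.615957 − (-0.038876)·(-0.474043)/(0.649508) = 0.587583;  |Δ| = 0.028373
p(0.587583) = 0.003340
x₄ = 0.587583 − 0.003340·(-0.028373)/(0.042216) = 0.589828;  |Δ| = 0.002245
p(0.589828) = -0.000016
x₅ = 0.589828 − (-0.000016)·(0.002245)/(-0.003356) = 0.589818;  |Δ| = 0.000011
|x₅ − x₄| = 0.000011 < 0.001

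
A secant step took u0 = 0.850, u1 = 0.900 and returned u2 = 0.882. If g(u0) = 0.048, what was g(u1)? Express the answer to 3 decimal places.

-0.027

The secant line through (0.850, 0.048) and (0.900, g(u1)) crosses zero at u2 = 0.882.
So (0.850, 0.048), (0.900, g(u1)), (0.882, 0) are collinear:
g(u1) = 0.048 · (0.900 − 0.882) / (0.850 − 0.882) = 0.048 · (0.01800)/(-0.03200) = -0.02700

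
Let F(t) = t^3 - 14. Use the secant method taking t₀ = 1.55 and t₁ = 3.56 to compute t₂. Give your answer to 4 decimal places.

2.0490

F(1.55) = -10.276125, F(3.56) = 31.118016
t₂ = 3.560000 − 31.118016·(3.560000 − 1.550000) / (31.118016 − (-10.276125)) = 3.560000 − (62.547212)/(41.394141) = 2.048984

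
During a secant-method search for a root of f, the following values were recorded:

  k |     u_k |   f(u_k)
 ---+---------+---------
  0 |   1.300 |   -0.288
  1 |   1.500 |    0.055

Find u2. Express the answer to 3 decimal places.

1.468

u2 = 1.500 − 0.055·(1.500 − 1.300) / (0.055 − (-0.288))
   = 1.500 − (0.01100)/(0.34300) = 1.46793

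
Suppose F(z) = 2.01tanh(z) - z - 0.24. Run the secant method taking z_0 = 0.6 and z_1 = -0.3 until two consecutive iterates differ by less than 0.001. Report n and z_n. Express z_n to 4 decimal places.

F(0.6) = 0.239470, F(-0.3) = -0.525538
z_2 = -0.300000 − (-0.525538)·(-0.900000)/(-0.765008) = 0.318274;  |Δ| = 0.618274
F(0.318274) = 0.060696
z_3 = 0.318274 − 0.060696·(0.618274)/(0.586235) = 0.254260;  |Δ| = 0.064014
F(0.254260) = 0.006067
z_4 = 0.254260 − 0.006067·(-0.064014)/(-0.054629) = 0.247151;  |Δ| = 0.007110
F(0.247151) = -0.000252
z_5 = 0.247151 − (-0.000252)·(-0.007110)/(-0.006319) = 0.247434;  |Δ| = 0.000283
|z_5 − z_4| = 0.000283 < 0.001

n = 5, z_n = 0.2474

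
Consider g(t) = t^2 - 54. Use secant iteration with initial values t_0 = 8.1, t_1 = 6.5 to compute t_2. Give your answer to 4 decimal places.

g(8.1) = 11.610000, g(6.5) = -11.750000
t_2 = 6.500000 − (-11.750000)·(6.500000 − 8.100000) / (-11.750000 − 11.610000) = 6.500000 − (18.800000)/(-23.360000) = 7.304795

7.3048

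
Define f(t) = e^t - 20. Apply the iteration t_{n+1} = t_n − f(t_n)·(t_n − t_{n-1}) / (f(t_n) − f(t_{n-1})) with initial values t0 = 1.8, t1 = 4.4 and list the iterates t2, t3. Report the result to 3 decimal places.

f(1.8) = -13.95035, f(4.4) = 61.45087
t2 = 4.40000 − 61.45087·(4.40000 − 1.80000) / (61.45087 − (-13.95035)) = 4.40000 − (159.77226)/(75.40122) = 2.28104
f(2.28104) = -10.21316
t3 = 2.28104 − (-10.21316)·(2.28104 − 4.40000) / (-10.21316 − 61.45087) = 2.28104 − (21.64128)/(-71.66403) = 2.58302

2.281, 2.583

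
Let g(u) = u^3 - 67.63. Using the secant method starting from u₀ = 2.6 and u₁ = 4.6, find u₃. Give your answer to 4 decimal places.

4.0474

g(2.6) = -50.054000, g(4.6) = 29.706000
u₂ = 4.600000 − 29.706000·(4.600000 − 2.600000) / (29.706000 − (-50.054000)) = 4.600000 − (59.412000)/(79.760000) = 3.855115
g(3.855115) = -10.335606
u₃ = 3.855115 − (-10.335606)·(3.855115 − 4.600000) / (-10.335606 − 29.706000) = 3.855115 − (7.698834)/(-40.041606) = 4.047386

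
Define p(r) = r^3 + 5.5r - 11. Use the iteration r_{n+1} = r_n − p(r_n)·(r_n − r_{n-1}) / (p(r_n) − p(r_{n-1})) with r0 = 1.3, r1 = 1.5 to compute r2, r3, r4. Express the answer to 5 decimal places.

1.44513, 1.44794, 1.44800

p(1.3) = -1.6530000, p(1.5) = 0.6250000
r2 = 1.5000000 − 0.6250000·(1.5000000 − 1.3000000) / (0.6250000 − (-1.6530000)) = 1.5000000 − (0.1250000)/(2.2780000) = 1.4451273
p(1.4451273) = -0.0338062
r3 = 1.4451273 − (-0.0338062)·(1.4451273 − 1.5000000) / (-0.0338062 − 0.6250000) = 1.4451273 − (0.0018550)/(-0.6588062) = 1.4479431
p(1.4479431) = -0.0006439
r4 = 1.4479431 − (-0.0006439)·(1.4479431 − 1.4451273) / (-0.0006439 − (-0.0338062)) = 1.4479431 − (-0.0000018)/(0.0331622) = 1.4479977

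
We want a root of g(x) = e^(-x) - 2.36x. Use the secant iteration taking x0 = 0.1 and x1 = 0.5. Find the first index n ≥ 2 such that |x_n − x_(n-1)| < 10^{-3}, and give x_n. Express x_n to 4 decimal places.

n = 4, x_n = 0.3106

g(0.1) = 0.668837, g(0.5) = -0.573469
x2 = 0.500000 − (-0.573469)·(0.400000)/(-1.242307) = 0.315353;  |Δ| = 0.184647
g(0.315353) = -0.014703
x3 = 0.315353 − (-0.014703)·(-0.184647)/(0.558766) = 0.310495;  |Δ| = 0.004859
g(0.310495) = 0.000317
x4 = 0.310495 − 0.000317·(-0.004859)/(0.015020) = 0.310597;  |Δ| = 0.000102
|x4 − x3| = 0.000102 < 10^{-3}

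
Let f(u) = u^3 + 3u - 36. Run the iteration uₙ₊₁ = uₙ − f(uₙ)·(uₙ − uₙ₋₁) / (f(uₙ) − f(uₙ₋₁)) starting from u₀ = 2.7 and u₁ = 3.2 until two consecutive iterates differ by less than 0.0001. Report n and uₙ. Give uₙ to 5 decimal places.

n = 5, uₙ = 3.00000

f(2.7) = -8.2170000, f(3.2) = 6.3680000
u₂ = 3.2000000 − 6.3680000·(0.5000000)/(14.5850000) = 2.9816935;  |Δ| = 0.2183065
f(2.9816935) = -0.5461844
u₃ = 2.9816935 − (-0.5461844)·(-0.2183065)/(-6.9141844) = 2.9989386;  |Δ| = 0.0172451
f(2.9989386) = -0.0318322
u₄ = 2.9989386 − (-0.0318322)·(0.0172451)/(0.5143522) = 3.0000059;  |Δ| = 0.0010673
f(3.0000059) = 0.0001755
u₅ = 3.0000059 − 0.0001755·(0.0010673)/(0.0320077) = 3.0000000;  |Δ| = 0.0000059
|u₅ − u₄| = 0.0000059 < 0.0001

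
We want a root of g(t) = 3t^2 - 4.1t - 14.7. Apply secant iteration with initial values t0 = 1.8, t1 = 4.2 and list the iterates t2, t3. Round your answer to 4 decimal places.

2.6892, 2.9325

g(1.8) = -12.360000, g(4.2) = 21.000000
t2 = 4.200000 − 21.000000·(4.200000 − 1.800000) / (21.000000 − (-12.360000)) = 4.200000 − (50.400000)/(33.360000) = 2.689209
g(2.689209) = -4.030226
t3 = 2.689209 − (-4.030226)·(2.689209 − 4.200000) / (-4.030226 − 21.000000) = 2.689209 − (6.088831)/(-25.030226) = 2.932468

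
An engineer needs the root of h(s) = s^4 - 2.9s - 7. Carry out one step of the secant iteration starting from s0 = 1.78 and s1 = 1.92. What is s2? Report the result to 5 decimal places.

1.87452

h(1.78) = -2.1232414, h(1.92) = 1.0215450
s2 = 1.9200000 − 1.0215450·(1.9200000 − 1.7800000) / (1.0215450 − (-2.1232414)) = 1.9200000 − (0.1430163)/(3.1447864) = 1.8745227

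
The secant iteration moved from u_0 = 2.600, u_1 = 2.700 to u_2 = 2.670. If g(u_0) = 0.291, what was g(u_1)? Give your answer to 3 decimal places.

The secant line through (2.600, 0.291) and (2.700, g(u_1)) crosses zero at u_2 = 2.670.
So (2.600, 0.291), (2.700, g(u_1)), (2.670, 0) are collinear:
g(u_1) = 0.291 · (2.700 − 2.670) / (2.600 − 2.670) = 0.291 · (0.03000)/(-0.07000) = -0.12471

-0.125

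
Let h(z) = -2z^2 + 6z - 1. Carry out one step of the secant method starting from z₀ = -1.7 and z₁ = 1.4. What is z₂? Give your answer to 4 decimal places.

0.8727

h(-1.7) = -16.980000, h(1.4) = 3.480000
z₂ = 1.400000 − 3.480000·(1.400000 − (-1.700000)) / (3.480000 − (-16.980000)) = 1.400000 − (10.788000)/(20.460000) = 0.872727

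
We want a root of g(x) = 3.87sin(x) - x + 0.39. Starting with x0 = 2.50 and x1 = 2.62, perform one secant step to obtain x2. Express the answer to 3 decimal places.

g(2.50) = 0.20609, g(2.62) = -0.30173
x2 = 2.62000 − (-0.30173)·(2.62000 − 2.50000) / (-0.30173 − 0.20609) = 2.62000 − (-0.03621)/(-0.50781) = 2.54870

2.549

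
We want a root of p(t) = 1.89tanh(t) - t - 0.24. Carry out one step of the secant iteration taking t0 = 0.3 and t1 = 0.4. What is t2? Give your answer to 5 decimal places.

p(0.3) = 0.0105808, p(0.4) = 0.0781035
t2 = 0.4000000 − 0.0781035·(0.4000000 − 0.3000000) / (0.0781035 − 0.0105808) = 0.4000000 − (0.0078104)/(0.0675227) = 0.2843300

0.28433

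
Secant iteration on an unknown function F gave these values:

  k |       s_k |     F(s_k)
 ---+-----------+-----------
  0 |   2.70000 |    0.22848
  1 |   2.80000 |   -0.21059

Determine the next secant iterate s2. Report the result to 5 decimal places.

2.75204

s2 = 2.80000 − (-0.21059)·(2.80000 − 2.70000) / (-0.21059 − 0.22848)
   = 2.80000 − (-0.0210590)/(-0.4390700) = 2.7520373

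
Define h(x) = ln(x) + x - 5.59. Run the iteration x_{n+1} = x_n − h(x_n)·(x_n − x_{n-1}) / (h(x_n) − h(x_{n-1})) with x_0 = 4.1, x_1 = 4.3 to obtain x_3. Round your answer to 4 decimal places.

h(4.1) = -0.079013, h(4.3) = 0.168615
x_2 = 4.300000 − 0.168615·(4.300000 − 4.100000) / (0.168615 − (-0.079013)) = 4.300000 − (0.033723)/(0.247628) = 4.163816
h(4.163816) = 0.000248
x_3 = 4.163816 − 0.000248·(4.163816 − 4.300000) / (0.000248 − 0.168615) = 4.163816 − (-0.000034)/(-0.168367) = 4.163615

4.1636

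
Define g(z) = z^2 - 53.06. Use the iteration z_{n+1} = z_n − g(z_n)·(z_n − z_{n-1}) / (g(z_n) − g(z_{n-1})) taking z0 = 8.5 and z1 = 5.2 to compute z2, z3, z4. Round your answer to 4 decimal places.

g(8.5) = 19.190000, g(5.2) = -26.020000
z2 = 5.200000 − (-26.020000)·(5.200000 − 8.500000) / (-26.020000 − 19.190000) = 5.200000 − (85.866000)/(-45.210000) = 7.099270
g(7.099270) = -2.660364
z3 = 7.099270 − (-2.660364)·(7.099270 − 5.200000) / (-2.660364 − (-26.020000)) = 7.099270 − (-5.052751)/(23.359636) = 7.315573
g(7.315573) = 0.457604
z4 = 7.315573 − 0.457604·(7.315573 − 7.099270) / (0.457604 − (-2.660364)) = 7.315573 − (0.098981)/(3.117968) = 7.283827

7.0993, 7.3156, 7.2838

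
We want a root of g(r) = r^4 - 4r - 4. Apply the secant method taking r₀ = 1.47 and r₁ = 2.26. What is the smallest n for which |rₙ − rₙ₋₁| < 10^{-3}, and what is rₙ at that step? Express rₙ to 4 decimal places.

g(1.47) = -5.210511, g(2.26) = 13.047578
r₂ = 2.260000 − 13.047578·(0.790000)/(18.258089) = 1.695451;  |Δ| = 0.564549
g(1.695451) = -2.518743
r₃ = 1.695451 − (-2.518743)·(-0.564549)/(-15.566321) = 1.786799;  |Δ| = 0.091348
g(1.786799) = -0.954176
r₄ = 1.786799 − (-0.954176)·(0.091348)/(1.564567) = 1.842509;  |Δ| = 0.055710
g(1.842509) = 0.154903
r₅ = 1.842509 − 0.154903·(0.055710)/(1.109079) = 1.834728;  |Δ| = 0.007781
g(1.834728) = -0.007423
r₆ = 1.834728 − (-0.007423)·(-0.007781)/(-0.162326) = 1.835084;  |Δ| = 0.000356
|r₆ − r₅| = 0.000356 < 10^{-3}

n = 6, rₙ = 1.8351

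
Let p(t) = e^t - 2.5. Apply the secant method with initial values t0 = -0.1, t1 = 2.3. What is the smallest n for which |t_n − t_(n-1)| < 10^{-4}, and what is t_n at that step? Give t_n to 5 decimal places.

p(-0.1) = -1.5951626, p(2.3) = 7.4741825
t2 = 2.3000000 − 7.4741825·(2.4000000)/(9.0693450) = 0.3221242;  |Δ| = 1.9778758
p(0.3221242) = -1.1199438
t3 = 0.3221242 − (-1.1199438)·(-1.9778758)/(-8.5941263) = 0.5798712;  |Δ| = 0.2577469
p(0.5798712) = -0.7141917
t4 = 0.5798712 − (-0.7141917)·(0.2577469)/(0.4057521) = 1.0335489;  |Δ| = 0.4536778
p(1.0335489) = 0.3110242
t5 = 1.0335489 − 0.3110242·(0.4536778)/(1.0252159) = 0.8959147;  |Δ| = 0.1376342
p(0.8959147) = -0.0504246
t6 = 0.8959147 − (-0.0504246)·(-0.1376342)/(-0.3614488) = 0.9151156;  |Δ| = 0.0192009
p(0.9151156) = -0.0029360
t7 = 0.9151156 − (-0.0029360)·(0.0192009)/(0.0474885) = 0.9163027;  |Δ| = 0.0011871
p(0.9163027) = 0.0000300
t8 = 0.9163027 − 0.0000300·(0.0011871)/(0.0029661) = 0.9162907;  |Δ| = 0.0000120
|t8 − t7| = 0.0000120 < 10^{-4}

n = 8, t_n = 0.91629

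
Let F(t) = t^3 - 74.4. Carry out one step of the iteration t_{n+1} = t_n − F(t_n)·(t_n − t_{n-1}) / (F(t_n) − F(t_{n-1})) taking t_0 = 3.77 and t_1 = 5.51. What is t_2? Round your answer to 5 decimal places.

F(3.77) = -20.8173670, F(5.51) = 92.8841510
t_2 = 5.5100000 − 92.8841510·(5.5100000 − 3.7700000) / (92.8841510 − (-20.8173670)) = 5.5100000 − (161.6184227)/(113.7015180) = 4.0885729

4.08857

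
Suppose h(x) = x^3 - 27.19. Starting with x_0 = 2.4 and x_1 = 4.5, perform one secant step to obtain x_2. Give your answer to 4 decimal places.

2.7631

h(2.4) = -13.366000, h(4.5) = 63.935000
x_2 = 4.500000 − 63.935000·(4.500000 − 2.400000) / (63.935000 − (-13.366000)) = 4.500000 − (134.263500)/(77.301000) = 2.763108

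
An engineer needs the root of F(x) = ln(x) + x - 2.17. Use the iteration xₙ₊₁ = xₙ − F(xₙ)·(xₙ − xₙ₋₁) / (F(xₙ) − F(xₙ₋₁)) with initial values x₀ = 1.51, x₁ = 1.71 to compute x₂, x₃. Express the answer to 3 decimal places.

F(1.51) = -0.24789, F(1.71) = 0.07649
x₂ = 1.71000 − 0.07649·(1.71000 − 1.51000) / (0.07649 − (-0.24789)) = 1.71000 − (0.01530)/(0.32438) = 1.66284
F(1.66284) = 0.00136
x₃ = 1.66284 − 0.00136·(1.66284 − 1.71000) / (0.00136 − 0.07649) = 1.66284 − (-0.00006)/(-0.07513) = 1.66198

1.663, 1.662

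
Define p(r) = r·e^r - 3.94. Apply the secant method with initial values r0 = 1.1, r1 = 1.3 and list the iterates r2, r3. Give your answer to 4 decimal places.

p(1.1) = -0.635417, p(1.3) = 0.830086
r2 = 1.300000 − 0.830086·(1.300000 − 1.100000) / (0.830086 − (-0.635417)) = 1.300000 − (0.166017)/(1.465503) = 1.186717
p(1.186717) = -0.051953
r3 = 1.186717 − (-0.051953)·(1.186717 − 1.300000) / (-0.051953 − 0.830086) = 1.186717 − (0.005885)/(-0.882039) = 1.193389

1.1867, 1.1934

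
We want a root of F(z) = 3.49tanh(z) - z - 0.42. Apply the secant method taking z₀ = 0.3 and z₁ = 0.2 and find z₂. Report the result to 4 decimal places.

F(0.3) = 0.296681, F(0.2) = 0.068840
z₂ = 0.200000 − 0.068840·(0.200000 − 0.300000) / (0.068840 − 0.296681) = 0.200000 − (-0.006884)/(-0.227841) = 0.169786

0.1698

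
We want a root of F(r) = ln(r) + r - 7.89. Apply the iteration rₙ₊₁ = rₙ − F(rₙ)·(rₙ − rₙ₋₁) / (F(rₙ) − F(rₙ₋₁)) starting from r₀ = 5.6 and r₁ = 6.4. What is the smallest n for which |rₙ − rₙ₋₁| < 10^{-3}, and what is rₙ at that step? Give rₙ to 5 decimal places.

F(5.6) = -0.5672334, F(6.4) = 0.3662980
r₂ = 6.4000000 − 0.3662980·(0.8000000)/(0.9335314) = 6.0860969;  |Δ| = 0.3139031
F(6.0860969) = 0.0021039
r₃ = 6.0860969 − 0.0021039·(-0.3139031)/(-0.3641941) = 6.0842835;  |Δ| = 0.0018134
F(6.0842835) = -0.0000075
r₄ = 6.0842835 − (-0.0000075)·(-0.0018134)/(-0.0021114) = 6.0842900;  |Δ| = 0.0000064
|r₄ − r₃| = 0.0000064 < 10^{-3}

n = 4, rₙ = 6.08429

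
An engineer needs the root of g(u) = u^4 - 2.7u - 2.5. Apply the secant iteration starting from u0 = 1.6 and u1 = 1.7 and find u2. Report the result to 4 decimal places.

g(1.6) = -0.266400, g(1.7) = 1.262100
u2 = 1.700000 − 1.262100·(1.700000 − 1.600000) / (1.262100 − (-0.266400)) = 1.700000 − (0.126210)/(1.528500) = 1.617429

1.6174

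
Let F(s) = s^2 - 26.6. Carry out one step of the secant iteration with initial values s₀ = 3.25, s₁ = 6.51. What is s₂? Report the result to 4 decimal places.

F(3.25) = -16.037500, F(6.51) = 15.780100
s₂ = 6.510000 − 15.780100·(6.510000 − 3.250000) / (15.780100 − (-16.037500)) = 6.510000 − (51.443126)/(31.817600) = 4.893186

4.8932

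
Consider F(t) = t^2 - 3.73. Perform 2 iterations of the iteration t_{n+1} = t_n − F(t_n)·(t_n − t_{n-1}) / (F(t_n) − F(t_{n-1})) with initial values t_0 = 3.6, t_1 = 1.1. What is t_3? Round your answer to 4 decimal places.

F(3.6) = 9.230000, F(1.1) = -2.520000
t_2 = 1.100000 − (-2.520000)·(1.100000 − 3.600000) / (-2.520000 − 9.230000) = 1.100000 − (6.300000)/(-11.750000) = 1.636170
F(1.636170) = -1.052947
t_3 = 1.636170 − (-1.052947)·(1.636170 − 1.100000) / (-1.052947 − (-2.520000)) = 1.636170 − (-0.564559)/(1.467053) = 2.020995

2.0210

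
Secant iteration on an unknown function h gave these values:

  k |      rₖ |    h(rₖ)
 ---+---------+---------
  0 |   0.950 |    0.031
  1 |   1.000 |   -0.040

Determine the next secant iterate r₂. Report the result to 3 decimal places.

r₂ = 1.000 − (-0.040)·(1.000 − 0.950) / (-0.040 − 0.031)
   = 1.000 − (-0.00200)/(-0.07100) = 0.97183

0.972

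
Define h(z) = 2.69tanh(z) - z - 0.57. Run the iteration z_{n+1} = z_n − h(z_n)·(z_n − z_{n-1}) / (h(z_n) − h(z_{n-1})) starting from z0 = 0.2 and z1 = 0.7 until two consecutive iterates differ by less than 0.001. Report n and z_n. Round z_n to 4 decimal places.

n = 5, z_n = 0.3610

h(0.2) = -0.239060, h(0.7) = 0.355749
z2 = 0.700000 − 0.355749·(0.500000)/(0.594810) = 0.400955;  |Δ| = 0.299045
h(0.400955) = 0.053305
z3 = 0.400955 − 0.053305·(-0.299045)/(-0.302444) = 0.348249;  |Δ| = 0.052706
h(0.348249) = -0.017578
z4 = 0.348249 − (-0.017578)·(-0.052706)/(-0.070884) = 0.361320;  |Δ| = 0.013071
h(0.361320) = 0.000431
z5 = 0.361320 − 0.000431·(0.013071)/(0.018010) = 0.361006;  |Δ| = 0.000313
|z5 − z4| = 0.000313 < 0.001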